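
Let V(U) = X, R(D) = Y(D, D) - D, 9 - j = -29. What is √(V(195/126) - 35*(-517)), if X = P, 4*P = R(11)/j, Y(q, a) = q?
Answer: √18095 ≈ 134.52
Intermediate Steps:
j = 38 (j = 9 - 1*(-29) = 9 + 29 = 38)
R(D) = 0 (R(D) = D - D = 0)
P = 0 (P = (0/38)/4 = (0*(1/38))/4 = (¼)*0 = 0)
X = 0
V(U) = 0
√(V(195/126) - 35*(-517)) = √(0 - 35*(-517)) = √(0 + 18095) = √18095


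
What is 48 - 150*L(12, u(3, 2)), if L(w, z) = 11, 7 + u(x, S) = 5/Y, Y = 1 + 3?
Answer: -1602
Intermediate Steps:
Y = 4
u(x, S) = -23/4 (u(x, S) = -7 + 5/4 = -23/4)
48 - 150*L(12, u(3, 2)) = 48 - 150*11 = 48 - 1650 = -1602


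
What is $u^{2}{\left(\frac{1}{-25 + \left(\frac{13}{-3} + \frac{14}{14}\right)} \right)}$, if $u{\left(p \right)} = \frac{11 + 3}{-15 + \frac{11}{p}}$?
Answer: $\frac{9}{4900} \approx 0.0018367$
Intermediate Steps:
$u{\left(p \right)} = \frac{14}{-15 + \frac{11}{p}}$
$u^{2}{\left(\frac{1}{-25 + \left(\frac{13}{-3} + \frac{14}{14}\right)} \right)} = \left(- \frac{14}{\left(-25 + \left(\frac{13}{-3} + \frac{14}{14}\right)\right) \left(-11 + \frac{15}{-25 + \left(\frac{13}{-3} + \frac{14}{14}\right)}\right)}\right)^{2} = \left(- \frac{14}{\left(-25 + \left(13 \left(- \frac{1}{3}\right) + 14 \cdot \frac{1}{14}\right)\right) \left(-11 + \frac{15}{-25 + \left(13 \left(- \frac{1}{3}\right) + 14 \cdot \frac{1}{14}\right)}\right)}\right)^{2} = \left(- \frac{14}{\left(-25 + \left(- \frac{13}{3} + 1\right)\right) \left(-11 + \frac{15}{-25 + \left(- \frac{13}{3} + 1\right)}\right)}\right)^{2} = \left(- \frac{14}{\left(-25 - \frac{10}{3}\right) \left(-11 + \frac{15}{-25 - \frac{10}{3}}\right)}\right)^{2} = \left(- \frac{14}{\left(- \frac{85}{3}\right) \left(-11 + \frac{15}{- \frac{85}{3}}\right)}\right)^{2} = \left(\left(-14\right) \left(- \frac{3}{85}\right) \frac{1}{-11 + 15 \left(- \frac{3}{85}\right)}\right)^{2} = \left(\left(-14\right) \left(- \frac{3}{85}\right) \frac{1}{-11 - \frac{9}{17}}\right)^{2} = \left(\left(-14\right) \left(- \frac{3}{85}\right) \frac{1}{- \frac{196}{17}}\right)^{2} = \left(\left(-14\right) \left(- \frac{3}{85}\right) \left(- \frac{17}{196}\right)\right)^{2} = \left(- \frac{3}{70}\right)^{2} = \frac{9}{4900}$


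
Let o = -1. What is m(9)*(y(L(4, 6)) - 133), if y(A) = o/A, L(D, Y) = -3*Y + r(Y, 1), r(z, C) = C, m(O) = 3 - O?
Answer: 13560/17 ≈ 797.65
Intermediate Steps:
L(D, Y) = 1 - 3*Y (L(D, Y) = -3*Y + 1 = 1 - 3*Y)
y(A) = -1/A
m(9)*(y(L(4, 6)) - 133) = (3 - 1*9)*(-1/(1 - 3*6) - 133) = (3 - 9)*(-1/(1 - 18) - 133) = -6*(-1/(-17) - 133) = -6*(-1*(-1/17) - 133) = -6*(1/17 - 133) = -6*(-2260/17) = 13560/17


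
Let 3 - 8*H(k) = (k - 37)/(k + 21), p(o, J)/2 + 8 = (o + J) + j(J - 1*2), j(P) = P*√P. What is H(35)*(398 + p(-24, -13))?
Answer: 935/8 - 1275*I*√15/112 ≈ 116.88 - 44.09*I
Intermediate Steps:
j(P) = P^(3/2)
p(o, J) = -16 + 2*J + 2*o + 2*(-2 + J)^(3/2) (p(o, J) = -16 + 2*((o + J) + (J - 1*2)^(3/2)) = -16 + 2*((J + o) + (J - 2)^(3/2)) = -16 + 2*((J + o) + (-2 + J)^(3/2)) = -16 + 2*(J + o + (-2 + J)^(3/2)) = -16 + (2*J + 2*o + 2*(-2 + J)^(3/2)) = -16 + 2*J + 2*o + 2*(-2 + J)^(3/2))
H(k) = 3/8 - (-37 + k)/(8*(21 + k)) (H(k) = 3/8 - (k - 37)/(8*(k + 21)) = 3/8 - (-37 + k)/(8*(21 + k)))
H(35)*(398 + p(-24, -13)) = ((50 + 35)/(4*(21 + 35)))*(398 + (-16 + 2*(-13) + 2*(-24) + 2*(-2 - 13)^(3/2))) = ((¼)*85/56)*(398 + (-16 - 26 - 48 + 2*(-15)^(3/2))) = ((¼)*(1/56)*85)*(398 + (-16 - 26 - 48 + 2*(-15*I*√15))) = 85*(398 + (-16 - 26 - 48 - 30*I*√15))/224 = 85*(398 + (-90 - 30*I*√15))/224 = 85*(308 - 30*I*√15)/224 = 935/8 - 1275*I*√15/112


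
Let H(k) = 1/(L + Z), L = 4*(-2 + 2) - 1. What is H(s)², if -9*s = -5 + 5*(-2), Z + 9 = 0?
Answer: 1/100 ≈ 0.010000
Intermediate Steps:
Z = -9 (Z = -9 + 0 = -9)
s = 5/3 (s = -(-5 + 5*(-2))/9 = -(-5 - 10)/9 = -⅑*(-15) = 5/3 ≈ 1.6667)
L = -1 (L = 4*0 - 1 = 0 - 1 = -1)
H(k) = -⅒ (H(k) = 1/(-1 - 9) = 1/(-10) = -⅒)
H(s)² = (-⅒)² = 1/100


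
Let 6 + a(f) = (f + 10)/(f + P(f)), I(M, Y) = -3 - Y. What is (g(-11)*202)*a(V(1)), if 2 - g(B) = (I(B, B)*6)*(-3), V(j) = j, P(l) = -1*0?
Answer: 147460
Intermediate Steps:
P(l) = 0
a(f) = -6 + (10 + f)/f (a(f) = -6 + (f + 10)/(f + 0) = -6 + (10 + f)/f)
g(B) = -52 - 18*B (g(B) = 2 - (-3 - B)*6*(-3) = 2 - (-18 - 6*B)*(-3) = 2 - (54 + 18*B) = 2 + (-54 - 18*B) = -52 - 18*B)
(g(-11)*202)*a(V(1)) = ((-52 - 18*(-11))*202)*(-5 + 10/1) = ((-52 + 198)*202)*(-5 + 10*1) = (146*202)*(-5 + 10) = 29492*5 = 147460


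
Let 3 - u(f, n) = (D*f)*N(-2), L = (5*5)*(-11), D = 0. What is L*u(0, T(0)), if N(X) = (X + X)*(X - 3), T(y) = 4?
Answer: -825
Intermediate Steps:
N(X) = 2*X*(-3 + X) (N(X) = (2*X)*(-3 + X) = 2*X*(-3 + X))
L = -275 (L = 25*(-11) = -275)
u(f, n) = 3 (u(f, n) = 3 - 0*f*2*(-2)*(-3 - 2) = 3 - 0*2*(-2)*(-5) = 3 - 0*20 = 3 - 1*0 = 3 + 0 = 3)
L*u(0, T(0)) = -275*3 = -825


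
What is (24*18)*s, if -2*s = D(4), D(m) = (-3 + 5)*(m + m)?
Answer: -3456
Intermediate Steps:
D(m) = 4*m (D(m) = 2*(2*m) = 4*m)
s = -8 (s = -2*4 = -½*16 = -8)
(24*18)*s = (24*18)*(-8) = 432*(-8) = -3456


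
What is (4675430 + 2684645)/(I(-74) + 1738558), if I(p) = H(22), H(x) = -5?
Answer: 7360075/1738553 ≈ 4.2335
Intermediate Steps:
I(p) = -5
(4675430 + 2684645)/(I(-74) + 1738558) = (4675430 + 2684645)/(-5 + 1738558) = 7360075/1738553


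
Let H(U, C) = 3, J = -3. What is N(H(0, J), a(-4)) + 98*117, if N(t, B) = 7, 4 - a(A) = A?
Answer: 11473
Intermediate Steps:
a(A) = 4 - A
N(H(0, J), a(-4)) + 98*117 = 7 + 98*117 = 7 + 11466 = 11473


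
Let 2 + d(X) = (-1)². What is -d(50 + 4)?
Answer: 1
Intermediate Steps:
d(X) = -1 (d(X) = -2 + (-1)² = -2 + 1 = -1)
-d(50 + 4) = -1*(-1) = 1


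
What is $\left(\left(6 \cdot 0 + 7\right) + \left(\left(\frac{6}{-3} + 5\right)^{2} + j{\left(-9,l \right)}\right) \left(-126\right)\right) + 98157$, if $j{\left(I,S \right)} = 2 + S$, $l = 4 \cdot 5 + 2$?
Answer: $94006$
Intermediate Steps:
$l = 22$ ($l = 20 + 2 = 22$)
$\left(\left(6 \cdot 0 + 7\right) + \left(\left(\frac{6}{-3} + 5\right)^{2} + j{\left(-9,l \right)}\right) \left(-126\right)\right) + 98157 = \left(\left(6 \cdot 0 + 7\right) + \left(\left(\frac{6}{-3} + 5\right)^{2} + \left(2 + 22\right)\right) \left(-126\right)\right) + 98157 = \left(\left(0 + 7\right) + \left(\left(6 \left(- \frac{1}{3}\right) + 5\right)^{2} + 24\right) \left(-126\right)\right) + 98157 = \left(7 + \left(\left(-2 + 5\right)^{2} + 24\right) \left(-126\right)\right) + 98157 = \left(7 + \left(3^{2} + 24\right) \left(-126\right)\right) + 98157 = \left(7 + \left(9 + 24\right) \left(-126\right)\right) + 98157 = \left(7 + 33 \left(-126\right)\right) + 98157 = \left(7 - 4158\right) + 98157 = -4151 + 98157 = 94006$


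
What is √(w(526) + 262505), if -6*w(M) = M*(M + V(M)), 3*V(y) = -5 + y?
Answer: 2*√452627/3 ≈ 448.52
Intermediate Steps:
V(y) = -5/3 + y/3 (V(y) = (-5 + y)/3 = -5/3 + y/3)
w(M) = -M*(-5/3 + 4*M/3)/6 (w(M) = -M*(M + (-5/3 + M/3))/6 = -M*(-5/3 + 4*M/3)/6)
√(w(526) + 262505) = √((1/18)*526*(5 - 4*526) + 262505) = √((1/18)*526*(5 - 2104) + 262505) = √((1/18)*526*(-2099) + 262505) = √(-552037/9 + 262505) = √(1810508/9) = 2*√452627/3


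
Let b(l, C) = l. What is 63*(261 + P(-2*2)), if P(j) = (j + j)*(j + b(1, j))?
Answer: 17955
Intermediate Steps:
P(j) = 2*j*(1 + j) (P(j) = (j + j)*(j + 1) = (2*j)*(1 + j) = 2*j*(1 + j))
63*(261 + P(-2*2)) = 63*(261 + 2*(-2*2)*(1 - 2*2)) = 63*(261 + 2*(-4)*(1 - 4)) = 63*(261 + 2*(-4)*(-3)) = 63*(261 + 24) = 63*285 = 17955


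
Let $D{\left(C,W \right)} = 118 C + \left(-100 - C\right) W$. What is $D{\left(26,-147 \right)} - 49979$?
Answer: $-28389$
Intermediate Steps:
$D{\left(C,W \right)} = 118 C + W \left(-100 - C\right)$
$D{\left(26,-147 \right)} - 49979 = \left(\left(-100\right) \left(-147\right) + 118 \cdot 26 - 26 \left(-147\right)\right) - 49979 = \left(14700 + 3068 + 3822\right) - 49979 = 21590 - 49979 = -28389$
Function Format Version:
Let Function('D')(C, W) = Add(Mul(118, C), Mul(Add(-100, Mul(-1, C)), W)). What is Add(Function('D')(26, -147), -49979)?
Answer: -28389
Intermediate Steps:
Function('D')(C, W) = Add(Mul(118, C), Mul(W, Add(-100, Mul(-1, C))))
Add(Function('D')(26, -147), -49979) = Add(Add(Mul(-100, -147), Mul(118, 26), Mul(-1, 26, -147)), -49979) = Add(Add(14700, 3068, 3822), -49979) = Add(21590, -49979) = -28389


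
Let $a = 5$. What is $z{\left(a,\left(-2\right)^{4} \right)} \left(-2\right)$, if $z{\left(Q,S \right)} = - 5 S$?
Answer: $160$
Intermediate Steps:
$z{\left(a,\left(-2\right)^{4} \right)} \left(-2\right) = - 5 \left(-2\right)^{4} \left(-2\right) = \left(-5\right) 16 \left(-2\right) = \left(-80\right) \left(-2\right) = 160$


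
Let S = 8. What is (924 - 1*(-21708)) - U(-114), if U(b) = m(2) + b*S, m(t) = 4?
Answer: 23540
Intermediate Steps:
U(b) = 4 + 8*b (U(b) = 4 + b*8 = 4 + 8*b)
(924 - 1*(-21708)) - U(-114) = (924 - 1*(-21708)) - (4 + 8*(-114)) = (924 + 21708) - (4 - 912) = 22632 - 1*(-908) = 22632 + 908 = 23540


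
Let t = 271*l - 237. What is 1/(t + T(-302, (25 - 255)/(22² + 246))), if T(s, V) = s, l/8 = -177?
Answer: -1/384275 ≈ -2.6023e-6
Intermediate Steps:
l = -1416 (l = 8*(-177) = -1416)
t = -383973 (t = 271*(-1416) - 237 = -383736 - 237 = -383973)
1/(t + T(-302, (25 - 255)/(22² + 246))) = 1/(-383973 - 302) = 1/(-384275) = -1/384275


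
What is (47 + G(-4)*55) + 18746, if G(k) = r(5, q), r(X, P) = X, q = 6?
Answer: 19068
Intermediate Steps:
G(k) = 5
(47 + G(-4)*55) + 18746 = (47 + 5*55) + 18746 = (47 + 275) + 18746 = 322 + 18746 = 19068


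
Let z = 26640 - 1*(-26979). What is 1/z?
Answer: 1/53619 ≈ 1.8650e-5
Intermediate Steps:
z = 53619 (z = 26640 + 26979 = 53619)
1/z = 1/53619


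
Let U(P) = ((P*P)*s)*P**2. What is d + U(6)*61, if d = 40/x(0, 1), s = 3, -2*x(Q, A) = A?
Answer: 237088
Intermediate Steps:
x(Q, A) = -A/2
d = -80 (d = 40/((-1/2*1)) = 40/(-1/2) = 40*(-2) = -80)
U(P) = 3*P**4 (U(P) = ((P*P)*3)*P**2 = (P**2*3)*P**2 = (3*P**2)*P**2 = 3*P**4)
d + U(6)*61 = -80 + (3*6**4)*61 = -80 + (3*1296)*61 = -80 + 3888*61 = -80 + 237168 = 237088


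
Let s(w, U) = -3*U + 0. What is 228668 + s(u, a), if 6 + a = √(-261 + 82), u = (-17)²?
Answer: 228686 - 3*I*√179 ≈ 2.2869e+5 - 40.137*I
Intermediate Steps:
u = 289
a = -6 + I*√179 (a = -6 + √(-261 + 82) = -6 + √(-179) = -6 + I*√179 ≈ -6.0 + 13.379*I)
s(w, U) = -3*U
228668 + s(u, a) = 228668 - 3*(-6 + I*√179) = 228668 + (18 - 3*I*√179) = 228686 - 3*I*√179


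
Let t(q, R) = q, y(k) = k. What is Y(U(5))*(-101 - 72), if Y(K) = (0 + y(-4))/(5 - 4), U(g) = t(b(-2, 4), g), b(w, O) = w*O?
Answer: 692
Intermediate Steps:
b(w, O) = O*w
U(g) = -8 (U(g) = 4*(-2) = -8)
Y(K) = -4 (Y(K) = (0 - 4)/(5 - 4) = -4/1 = -4*1 = -4)
Y(U(5))*(-101 - 72) = -4*(-101 - 72) = -4*(-173) = 692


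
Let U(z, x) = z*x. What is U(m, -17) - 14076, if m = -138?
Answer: -11730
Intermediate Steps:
U(z, x) = x*z
U(m, -17) - 14076 = -17*(-138) - 14076 = 2346 - 14076 = -11730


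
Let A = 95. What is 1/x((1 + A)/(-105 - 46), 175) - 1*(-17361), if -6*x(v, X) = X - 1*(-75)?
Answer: 2170122/125 ≈ 17361.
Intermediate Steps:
x(v, X) = -25/2 - X/6 (x(v, X) = -(X - 1*(-75))/6 = -(X + 75)/6 = -(75 + X)/6 = -25/2 - X/6)
1/x((1 + A)/(-105 - 46), 175) - 1*(-17361) = 1/(-25/2 - ⅙*175) - 1*(-17361) = 1/(-25/2 - 175/6) + 17361 = 1/(-125/3) + 17361 = -3/125 + 17361 = 2170122/125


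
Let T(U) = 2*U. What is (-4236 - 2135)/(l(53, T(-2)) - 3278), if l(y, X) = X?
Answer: 6371/3282 ≈ 1.9412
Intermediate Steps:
(-4236 - 2135)/(l(53, T(-2)) - 3278) = (-4236 - 2135)/(2*(-2) - 3278) = -6371/(-4 - 3278) = -6371/(-3282) = -6371*(-1/3282) = 6371/3282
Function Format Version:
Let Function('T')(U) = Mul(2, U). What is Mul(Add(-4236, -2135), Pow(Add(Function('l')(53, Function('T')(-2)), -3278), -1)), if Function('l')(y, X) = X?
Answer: Rational(6371, 3282) ≈ 1.9412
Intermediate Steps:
Mul(Add(-4236, -2135), Pow(Add(Function('l')(53, Function('T')(-2)), -3278), -1)) = Mul(Add(-4236, -2135), Pow(Add(Mul(2, -2), -3278), -1)) = Mul(-6371, Pow(Add(-4, -3278), -1)) = Mul(-6371, Pow(-3282, -1)) = Mul(-6371, Rational(-1, 3282)) = Rational(6371, 3282)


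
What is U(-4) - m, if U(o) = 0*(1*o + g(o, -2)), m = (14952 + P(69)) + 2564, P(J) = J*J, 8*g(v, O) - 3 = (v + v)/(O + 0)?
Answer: -22277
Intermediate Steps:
g(v, O) = 3/8 + v/(4*O) (g(v, O) = 3/8 + ((v + v)/(O + 0))/8 = 3/8 + ((2*v)/O)/8 = 3/8 + (2*v/O)/8 = 3/8 + v/(4*O))
P(J) = J²
m = 22277 (m = (14952 + 69²) + 2564 = (14952 + 4761) + 2564 = 19713 + 2564 = 22277)
U(o) = 0 (U(o) = 0*(1*o + (3/8 + (¼)*o/(-2))) = 0*(o + (3/8 + (¼)*o*(-½))) = 0*(o + (3/8 - o/8)) = 0*(3/8 + 7*o/8) = 0)
U(-4) - m = 0 - 1*22277 = 0 - 22277 = -22277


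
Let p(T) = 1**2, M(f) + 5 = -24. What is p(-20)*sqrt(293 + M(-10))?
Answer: 2*sqrt(66) ≈ 16.248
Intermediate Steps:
M(f) = -29 (M(f) = -5 - 24 = -29)
p(T) = 1
p(-20)*sqrt(293 + M(-10)) = 1*sqrt(293 - 29) = 1*sqrt(264) = 1*(2*sqrt(66)) = 2*sqrt(66)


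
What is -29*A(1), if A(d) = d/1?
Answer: -29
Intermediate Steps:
A(d) = d (A(d) = d*1 = d)
-29*A(1) = -29*1 = -29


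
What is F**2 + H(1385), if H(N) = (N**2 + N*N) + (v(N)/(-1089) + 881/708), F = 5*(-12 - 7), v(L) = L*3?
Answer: 329433932041/85668 ≈ 3.8455e+6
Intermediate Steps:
v(L) = 3*L
F = -95 (F = 5*(-19) = -95)
H(N) = 881/708 + 2*N**2 - N/363 (H(N) = (N**2 + N*N) + ((3*N)/(-1089) + 881/708) = (N**2 + N**2) + ((3*N)*(-1/1089) + 881*(1/708)) = 2*N**2 + (-N/363 + 881/708) = 2*N**2 + (881/708 - N/363) = 881/708 + 2*N**2 - N/363)
F**2 + H(1385) = (-95)**2 + (881/708 + 2*1385**2 - 1/363*1385) = 9025 + (881/708 + 2*1918225 - 1385/363) = 9025 + (881/708 + 3836450 - 1385/363) = 9025 + 328660778341/85668 = 329433932041/85668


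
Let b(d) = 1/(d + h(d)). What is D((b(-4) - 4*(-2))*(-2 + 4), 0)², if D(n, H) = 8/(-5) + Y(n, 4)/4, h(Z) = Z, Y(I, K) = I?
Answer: 34969/6400 ≈ 5.4639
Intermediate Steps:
b(d) = 1/(2*d) (b(d) = 1/(d + d) = 1/(2*d))
D(n, H) = -8/5 + n/4 (D(n, H) = 8/(-5) + n/4 = 8*(-⅕) + n*(¼) = -8/5 + n/4)
D((b(-4) - 4*(-2))*(-2 + 4), 0)² = (-8/5 + (((½)/(-4) - 4*(-2))*(-2 + 4))/4)² = (-8/5 + (((½)*(-¼) + 8)*2)/4)² = (-8/5 + ((-⅛ + 8)*2)/4)² = (-8/5 + ((63/8)*2)/4)² = (-8/5 + (¼)*(63/4))² = (-8/5 + 63/16)² = (187/80)² = 34969/6400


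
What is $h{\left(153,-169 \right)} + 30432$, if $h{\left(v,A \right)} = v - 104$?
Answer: $30481$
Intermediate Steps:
$h{\left(v,A \right)} = -104 + v$
$h{\left(153,-169 \right)} + 30432 = \left(-104 + 153\right) + 30432 = 49 + 30432 = 30481$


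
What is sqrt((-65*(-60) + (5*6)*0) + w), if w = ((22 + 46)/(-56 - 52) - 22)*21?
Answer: sqrt(30823)/3 ≈ 58.522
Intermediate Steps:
w = -4277/9 (w = (68/(-108) - 22)*21 = (68*(-1/108) - 22)*21 = (-17/27 - 22)*21 = -611/27*21 = -4277/9 ≈ -475.22)
sqrt((-65*(-60) + (5*6)*0) + w) = sqrt((-65*(-60) + (5*6)*0) - 4277/9) = sqrt((3900 + 30*0) - 4277/9) = sqrt((3900 + 0) - 4277/9) = sqrt(3900 - 4277/9) = sqrt(30823/9) = sqrt(30823)/3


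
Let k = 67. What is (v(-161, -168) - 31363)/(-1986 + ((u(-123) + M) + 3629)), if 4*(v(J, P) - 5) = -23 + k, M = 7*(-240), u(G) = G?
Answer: 31347/160 ≈ 195.92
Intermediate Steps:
M = -1680
v(J, P) = 16 (v(J, P) = 5 + (-23 + 67)/4 = 5 + (¼)*44 = 5 + 11 = 16)
(v(-161, -168) - 31363)/(-1986 + ((u(-123) + M) + 3629)) = (16 - 31363)/(-1986 + ((-123 - 1680) + 3629)) = -31347/(-1986 + (-1803 + 3629)) = -31347/(-1986 + 1826) = -31347/(-160) = -31347*(-1/160) = 31347/160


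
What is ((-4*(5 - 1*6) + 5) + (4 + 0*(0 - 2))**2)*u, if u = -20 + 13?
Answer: -175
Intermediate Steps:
u = -7
((-4*(5 - 1*6) + 5) + (4 + 0*(0 - 2))**2)*u = ((-4*(5 - 1*6) + 5) + (4 + 0*(0 - 2))**2)*(-7) = ((-4*(5 - 6) + 5) + (4 + 0*(-2))**2)*(-7) = ((-4*(-1) + 5) + (4 + 0)**2)*(-7) = ((4 + 5) + 4**2)*(-7) = (9 + 16)*(-7) = 25*(-7) = -175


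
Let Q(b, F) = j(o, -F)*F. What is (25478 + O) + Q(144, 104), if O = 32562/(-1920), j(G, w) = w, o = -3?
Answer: 4686413/320 ≈ 14645.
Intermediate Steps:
Q(b, F) = -F² (Q(b, F) = (-F)*F = -F²)
O = -5427/320 (O = 32562*(-1/1920) = -5427/320 ≈ -16.959)
(25478 + O) + Q(144, 104) = (25478 - 5427/320) - 1*104² = 8147533/320 - 1*10816 = 8147533/320 - 10816 = 4686413/320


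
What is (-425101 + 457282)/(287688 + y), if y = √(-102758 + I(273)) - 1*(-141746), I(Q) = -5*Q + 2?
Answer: 13819615554/184413664477 - 96543*I*√11569/184413664477 ≈ 0.074938 - 5.6309e-5*I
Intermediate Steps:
I(Q) = 2 - 5*Q
y = 141746 + 3*I*√11569 (y = √(-102758 + (2 - 5*273)) - 1*(-141746) = √(-102758 + (2 - 1365)) + 141746 = √(-102758 - 1363) + 141746 = √(-104121) + 141746 = 3*I*√11569 + 141746 = 141746 + 3*I*√11569 ≈ 1.4175e+5 + 322.68*I)
(-425101 + 457282)/(287688 + y) = (-425101 + 457282)/(287688 + (141746 + 3*I*√11569)) = 32181/(429434 + 3*I*√11569)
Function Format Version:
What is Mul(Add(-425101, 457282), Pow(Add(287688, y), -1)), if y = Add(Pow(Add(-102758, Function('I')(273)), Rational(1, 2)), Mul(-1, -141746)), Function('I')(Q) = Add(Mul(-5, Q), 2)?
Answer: Add(Rational(13819615554, 184413664477), Mul(Rational(-96543, 184413664477), I, Pow(11569, Rational(1, 2)))) ≈ Add(0.074938, Mul(-5.6309e-5, I))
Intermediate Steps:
Function('I')(Q) = Add(2, Mul(-5, Q))
y = Add(141746, Mul(3, I, Pow(11569, Rational(1, 2)))) (y = Add(Pow(Add(-102758, Add(2, Mul(-5, 273))), Rational(1, 2)), Mul(-1, -141746)) = Add(Pow(Add(-102758, Add(2, -1365)), Rational(1, 2)), 141746) = Add(Pow(Add(-102758, -1363), Rational(1, 2)), 141746) = Add(Pow(-104121, Rational(1, 2)), 141746) = Add(Mul(3, I, Pow(11569, Rational(1, 2))), 141746) = Add(141746, Mul(3, I, Pow(11569, Rational(1, 2)))) ≈ Add(1.4175e+5, Mul(322.68, I)))
Mul(Add(-425101, 457282), Pow(Add(287688, y), -1)) = Mul(Add(-425101, 457282), Pow(Add(287688, Add(141746, Mul(3, I, Pow(11569, Rational(1, 2))))), -1)) = Mul(32181, Pow(Add(429434, Mul(3, I, Pow(11569, Rational(1, 2)))), -1))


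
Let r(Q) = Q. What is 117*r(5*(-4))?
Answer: -2340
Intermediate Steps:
117*r(5*(-4)) = 117*(5*(-4)) = 117*(-20) = -2340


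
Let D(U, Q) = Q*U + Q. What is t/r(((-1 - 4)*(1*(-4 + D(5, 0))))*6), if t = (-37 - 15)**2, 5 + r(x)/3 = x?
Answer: 2704/345 ≈ 7.8377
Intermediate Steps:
D(U, Q) = Q + Q*U
r(x) = -15 + 3*x
t = 2704 (t = (-52)**2 = 2704)
t/r(((-1 - 4)*(1*(-4 + D(5, 0))))*6) = 2704/(-15 + 3*(((-1 - 4)*(1*(-4 + 0*(1 + 5))))*6)) = 2704/(-15 + 3*(-5*(-4 + 0*6)*6)) = 2704/(-15 + 3*(-5*(-4 + 0)*6)) = 2704/(-15 + 3*(-5*(-4)*6)) = 2704/(-15 + 3*(20*6)) = 2704/(-15 + 3*120) = 2704/(-15 + 360) = 2704/345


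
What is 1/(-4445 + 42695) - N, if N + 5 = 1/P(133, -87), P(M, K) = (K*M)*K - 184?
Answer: 192492754493/38498357250 ≈ 5.0000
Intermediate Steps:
P(M, K) = -184 + M*K**2 (P(M, K) = M*K**2 - 184 = -184 + M*K**2)
N = -5032464/1006493 (N = -5 + 1/(-184 + 133*(-87)**2) = -5 + 1/(-184 + 133*7569) = -5 + 1/(-184 + 1006677) = -5 + 1/1006493 = -5032464/1006493 ≈ -5.0000)
1/(-4445 + 42695) - N = 1/(-4445 + 42695) - 1*(-5032464/1006493) = 1/38250 + 5032464/1006493 = 192492754493/38498357250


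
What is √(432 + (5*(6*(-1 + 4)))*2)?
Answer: 6*√17 ≈ 24.739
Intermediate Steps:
√(432 + (5*(6*(-1 + 4)))*2) = √(432 + (5*(6*3))*2) = √(432 + (5*18)*2) = √(432 + 90*2) = √(432 + 180) = √612 = 6*√17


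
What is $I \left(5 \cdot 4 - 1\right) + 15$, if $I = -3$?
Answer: $-42$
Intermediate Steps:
$I \left(5 \cdot 4 - 1\right) + 15 = - 3 \left(5 \cdot 4 - 1\right) + 15 = - 3 \left(20 - 1\right) + 15 = \left(-3\right) 19 + 15 = -57 + 15 = -42$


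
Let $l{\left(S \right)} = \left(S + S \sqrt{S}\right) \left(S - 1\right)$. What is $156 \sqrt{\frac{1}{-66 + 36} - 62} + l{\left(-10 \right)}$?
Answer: $110 + 110 i \sqrt{10} + \frac{26 i \sqrt{55830}}{5} \approx 110.0 + 1576.5 i$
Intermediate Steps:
$l{\left(S \right)} = \left(-1 + S\right) \left(S + S^{\frac{3}{2}}\right)$ ($l{\left(S \right)} = \left(S + S^{\frac{3}{2}}\right) \left(-1 + S\right) = \left(-1 + S\right) \left(S + S^{\frac{3}{2}}\right)$)
$156 \sqrt{\frac{1}{-66 + 36} - 62} + l{\left(-10 \right)} = 156 \sqrt{\frac{1}{-66 + 36} - 62} + \left(\left(-10\right)^{2} + \left(-10\right)^{\frac{5}{2}} - -10 - \left(-10\right)^{\frac{3}{2}}\right) = 156 \sqrt{\frac{1}{-30} - 62} + \left(100 + 100 i \sqrt{10} + 10 - - 10 i \sqrt{10}\right) = 156 \sqrt{- \frac{1}{30} - 62} + \left(100 + 100 i \sqrt{10} + 10 + 10 i \sqrt{10}\right) = 156 \sqrt{- \frac{1861}{30}} + \left(110 + 110 i \sqrt{10}\right) = 156 \frac{i \sqrt{55830}}{30} + \left(110 + 110 i \sqrt{10}\right) = \frac{26 i \sqrt{55830}}{5} + \left(110 + 110 i \sqrt{10}\right) = 110 + 110 i \sqrt{10} + \frac{26 i \sqrt{55830}}{5}$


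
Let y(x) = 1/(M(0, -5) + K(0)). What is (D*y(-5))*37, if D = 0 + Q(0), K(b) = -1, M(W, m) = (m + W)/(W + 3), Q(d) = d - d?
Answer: 0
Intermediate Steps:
Q(d) = 0
M(W, m) = (W + m)/(3 + W)
y(x) = -3/8 (y(x) = 1/((0 - 5)/(3 + 0) - 1) = 1/(-5/3 - 1) = 1/(-8/3) = -3/8)
D = 0 (D = 0 + 0 = 0)
(D*y(-5))*37 = (0*(-3/8))*37 = 0*37 = 0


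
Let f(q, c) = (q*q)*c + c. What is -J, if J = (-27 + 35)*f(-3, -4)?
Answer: 320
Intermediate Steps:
f(q, c) = c + c*q² (f(q, c) = q²*c + c = c*q² + c = c + c*q²)
J = -320 (J = (-27 + 35)*(-4*(1 + (-3)²)) = 8*(-4*(1 + 9)) = 8*(-4*10) = 8*(-40) = -320)
-J = -1*(-320) = 320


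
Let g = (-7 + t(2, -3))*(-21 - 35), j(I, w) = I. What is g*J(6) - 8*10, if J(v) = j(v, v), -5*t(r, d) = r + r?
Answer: 12704/5 ≈ 2540.8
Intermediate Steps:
t(r, d) = -2*r/5 (t(r, d) = -(r + r)/5 = -2*r/5)
J(v) = v
g = 2184/5 (g = (-7 - ⅖*2)*(-21 - 35) = (-7 - ⅘)*(-56) = -39/5*(-56) = 2184/5 ≈ 436.80)
g*J(6) - 8*10 = (2184/5)*6 - 8*10 = 13104/5 - 80 = 12704/5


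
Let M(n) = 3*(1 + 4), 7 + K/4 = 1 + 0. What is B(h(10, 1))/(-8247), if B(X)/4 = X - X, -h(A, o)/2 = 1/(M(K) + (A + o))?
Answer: 0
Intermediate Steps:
K = -24 (K = -28 + 4*(1 + 0) = -28 + 4*1 = -28 + 4 = -24)
M(n) = 15 (M(n) = 3*5 = 15)
h(A, o) = -2/(15 + A + o) (h(A, o) = -2/(15 + (A + o)) = -2/(15 + A + o))
B(X) = 0 (B(X) = 4*(X - X) = 4*0 = 0)
B(h(10, 1))/(-8247) = 0/(-8247) = 0*(-1/8247) = 0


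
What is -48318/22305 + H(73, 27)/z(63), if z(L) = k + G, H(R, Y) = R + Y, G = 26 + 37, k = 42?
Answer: -189526/156135 ≈ -1.2139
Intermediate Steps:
G = 63
z(L) = 105 (z(L) = 42 + 63 = 105)
-48318/22305 + H(73, 27)/z(63) = -48318/22305 + (73 + 27)/105 = -48318*1/22305 + 100*(1/105) = -16106/7435 + 20/21 = -189526/156135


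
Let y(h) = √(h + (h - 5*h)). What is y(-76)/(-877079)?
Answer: -2*√57/877079 ≈ -1.7216e-5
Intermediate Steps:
y(h) = √3*√(-h) (y(h) = √(h - 4*h) = √(-3*h) = √3*√(-h))
y(-76)/(-877079) = (√3*√(-1*(-76)))/(-877079) = (√3*√76)*(-1/877079) = (√3*(2*√19))*(-1/877079) = (2*√57)*(-1/877079) = -2*√57/877079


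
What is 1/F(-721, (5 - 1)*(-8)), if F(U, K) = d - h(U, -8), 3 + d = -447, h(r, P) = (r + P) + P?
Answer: 1/287 ≈ 0.0034843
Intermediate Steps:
h(r, P) = r + 2*P (h(r, P) = (P + r) + P = r + 2*P)
d = -450 (d = -3 - 447 = -450)
F(U, K) = -434 - U (F(U, K) = -450 - (U + 2*(-8)) = -450 - (U - 16) = -450 - (-16 + U) = -450 + (16 - U) = -434 - U)
1/F(-721, (5 - 1)*(-8)) = 1/(-434 - 1*(-721)) = 1/(-434 + 721) = 1/287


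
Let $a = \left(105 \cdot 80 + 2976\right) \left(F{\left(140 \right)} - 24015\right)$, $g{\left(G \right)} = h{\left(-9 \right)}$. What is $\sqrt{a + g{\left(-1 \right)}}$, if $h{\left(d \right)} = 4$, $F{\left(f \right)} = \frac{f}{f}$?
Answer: $2 i \sqrt{68295815} \approx 16528.0 i$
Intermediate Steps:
$F{\left(f \right)} = 1$
$g{\left(G \right)} = 4$
$a = -273183264$ ($a = \left(105 \cdot 80 + 2976\right) \left(1 - 24015\right) = \left(8400 + 2976\right) \left(-24014\right) = 11376 \left(-24014\right) = -273183264$)
$\sqrt{a + g{\left(-1 \right)}} = \sqrt{-273183264 + 4} = \sqrt{-273183260} = 2 i \sqrt{68295815}$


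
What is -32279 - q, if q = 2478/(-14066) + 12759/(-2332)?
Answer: -529313835329/16400956 ≈ -32273.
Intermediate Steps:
q = -92623395/16400956 (q = 2478*(-1/14066) + 12759*(-1/2332) = -1239/7033 - 12759/2332 = -92623395/16400956 ≈ -5.6474)
-32279 - q = -32279 - 1*(-92623395/16400956) = -32279 + 92623395/16400956 = -529313835329/16400956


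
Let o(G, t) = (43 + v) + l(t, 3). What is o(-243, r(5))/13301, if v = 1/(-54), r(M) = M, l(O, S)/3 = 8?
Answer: 3617/718254 ≈ 0.0050358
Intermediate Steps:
l(O, S) = 24 (l(O, S) = 3*8 = 24)
v = -1/54 ≈ -0.018519
o(G, t) = 3617/54 (o(G, t) = (43 - 1/54) + 24 = 2321/54 + 24 = 3617/54)
o(-243, r(5))/13301 = (3617/54)/13301 = (3617/54)*(1/13301) = 3617/718254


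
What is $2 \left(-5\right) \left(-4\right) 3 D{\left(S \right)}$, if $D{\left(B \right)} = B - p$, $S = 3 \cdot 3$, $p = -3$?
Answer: $1440$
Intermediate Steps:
$S = 9$
$D{\left(B \right)} = 3 + B$ ($D{\left(B \right)} = B - -3 = B + 3 = 3 + B$)
$2 \left(-5\right) \left(-4\right) 3 D{\left(S \right)} = 2 \left(-5\right) \left(-4\right) 3 \left(3 + 9\right) = \left(-10\right) \left(-4\right) 3 \cdot 12 = 40 \cdot 3 \cdot 12 = 120 \cdot 12 = 1440$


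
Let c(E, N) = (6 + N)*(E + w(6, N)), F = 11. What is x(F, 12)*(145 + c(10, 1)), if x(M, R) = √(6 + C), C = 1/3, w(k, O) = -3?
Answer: 194*√57/3 ≈ 488.22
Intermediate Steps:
C = ⅓ ≈ 0.33333
x(M, R) = √57/3 (x(M, R) = √(6 + ⅓) = √(19/3) = √57/3)
c(E, N) = (-3 + E)*(6 + N) (c(E, N) = (6 + N)*(E - 3) = (6 + N)*(-3 + E) = (-3 + E)*(6 + N))
x(F, 12)*(145 + c(10, 1)) = (√57/3)*(145 + (-18 - 3*1 + 6*10 + 10*1)) = (√57/3)*(145 + (-18 - 3 + 60 + 10)) = (√57/3)*(145 + 49) = (√57/3)*194 = 194*√57/3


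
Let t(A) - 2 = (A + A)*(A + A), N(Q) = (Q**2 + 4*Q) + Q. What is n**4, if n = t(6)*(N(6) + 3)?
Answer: 10299301838946576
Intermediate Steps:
N(Q) = Q**2 + 5*Q
t(A) = 2 + 4*A**2 (t(A) = 2 + (A + A)*(A + A) = 2 + (2*A)*(2*A) = 2 + 4*A**2)
n = 10074 (n = (2 + 4*6**2)*(6*(5 + 6) + 3) = (2 + 4*36)*(6*11 + 3) = (2 + 144)*(66 + 3) = 146*69 = 10074)
n**4 = 10074**4 = 10299301838946576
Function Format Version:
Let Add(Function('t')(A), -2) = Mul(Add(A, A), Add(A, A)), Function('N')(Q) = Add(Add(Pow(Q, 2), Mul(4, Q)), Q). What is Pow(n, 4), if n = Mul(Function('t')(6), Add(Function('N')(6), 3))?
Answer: 10299301838946576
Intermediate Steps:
Function('N')(Q) = Add(Pow(Q, 2), Mul(5, Q))
Function('t')(A) = Add(2, Mul(4, Pow(A, 2))) (Function('t')(A) = Add(2, Mul(Add(A, A), Add(A, A))) = Add(2, Mul(Mul(2, A), Mul(2, A))) = Add(2, Mul(4, Pow(A, 2))))
n = 10074 (n = Mul(Add(2, Mul(4, Pow(6, 2))), Add(Mul(6, Add(5, 6)), 3)) = Mul(Add(2, Mul(4, 36)), Add(Mul(6, 11), 3)) = Mul(Add(2, 144), Add(66, 3)) = Mul(146, 69) = 10074)
Pow(n, 4) = Pow(10074, 4) = 10299301838946576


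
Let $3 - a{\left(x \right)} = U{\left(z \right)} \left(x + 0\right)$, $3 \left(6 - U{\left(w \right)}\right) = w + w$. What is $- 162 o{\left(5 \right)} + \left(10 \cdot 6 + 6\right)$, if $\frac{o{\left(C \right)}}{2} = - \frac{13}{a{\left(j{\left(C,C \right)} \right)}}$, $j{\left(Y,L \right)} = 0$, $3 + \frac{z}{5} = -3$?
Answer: $1470$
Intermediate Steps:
$z = -30$ ($z = -15 + 5 \left(-3\right) = -15 - 15 = -30$)
$U{\left(w \right)} = 6 - \frac{2 w}{3}$ ($U{\left(w \right)} = 6 - \frac{w + w}{3} = 6 - \frac{2 w}{3}$)
$a{\left(x \right)} = 3 - 26 x$ ($a{\left(x \right)} = 3 - \left(6 - -20\right) \left(x + 0\right) = 3 - \left(6 + 20\right) x = 3 - 26 x$)
$o{\left(C \right)} = - \frac{26}{3}$ ($o{\left(C \right)} = 2 \left(- \frac{13}{3 - 0}\right) = 2 \left(- \frac{13}{3 + 0}\right) = 2 \left(- \frac{13}{3}\right) = - \frac{26}{3}$)
$- 162 o{\left(5 \right)} + \left(10 \cdot 6 + 6\right) = \left(-162\right) \left(- \frac{26}{3}\right) + \left(10 \cdot 6 + 6\right) = 1404 + \left(60 + 6\right) = 1404 + 66 = 1470$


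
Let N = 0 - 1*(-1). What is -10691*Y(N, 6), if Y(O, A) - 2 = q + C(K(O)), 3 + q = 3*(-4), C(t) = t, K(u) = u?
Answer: 128292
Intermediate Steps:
q = -15 (q = -3 + 3*(-4) = -3 - 12 = -15)
N = 1 (N = 0 + 1 = 1)
Y(O, A) = -13 + O (Y(O, A) = 2 + (-15 + O) = -13 + O)
-10691*Y(N, 6) = -10691*(-13 + 1) = -10691*(-12) = 128292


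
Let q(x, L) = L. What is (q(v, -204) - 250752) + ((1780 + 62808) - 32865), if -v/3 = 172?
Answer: -219233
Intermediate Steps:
v = -516 (v = -3*172 = -516)
(q(v, -204) - 250752) + ((1780 + 62808) - 32865) = (-204 - 250752) + ((1780 + 62808) - 32865) = -250956 + (64588 - 32865) = -250956 + 31723 = -219233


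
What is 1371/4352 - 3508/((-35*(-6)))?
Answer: -7489453/456960 ≈ -16.390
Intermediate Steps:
1371/4352 - 3508/((-35*(-6))) = 1371*(1/4352) - 3508/210 = 1371/4352 - 3508*1/210 = 1371/4352 - 1754/105 = -7489453/456960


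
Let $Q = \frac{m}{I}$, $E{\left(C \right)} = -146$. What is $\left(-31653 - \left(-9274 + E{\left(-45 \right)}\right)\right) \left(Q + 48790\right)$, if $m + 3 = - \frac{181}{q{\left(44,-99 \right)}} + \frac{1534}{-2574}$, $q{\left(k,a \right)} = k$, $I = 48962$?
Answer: $- \frac{7010709397815097}{6462984} \approx -1.0847 \cdot 10^{9}$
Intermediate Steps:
$m = - \frac{3053}{396}$ ($m = -3 + \left(- \frac{181}{44} + \frac{1534}{-2574}\right) = -3 + \left(\left(-181\right) \frac{1}{44} + 1534 \left(- \frac{1}{2574}\right)\right) = -3 - \frac{1865}{396} = - \frac{3053}{396} \approx -7.7096$)
$Q = - \frac{3053}{19388952}$ ($Q = - \frac{3053}{396 \cdot 48962} = \left(- \frac{3053}{396}\right) \frac{1}{48962} = - \frac{3053}{19388952} \approx -0.00015746$)
$\left(-31653 - \left(-9274 + E{\left(-45 \right)}\right)\right) \left(Q + 48790\right) = \left(-31653 + \left(9274 - -146\right)\right) \left(- \frac{3053}{19388952} + 48790\right) = \left(-31653 + \left(9274 + 146\right)\right) \frac{945986965027}{19388952} = \left(-31653 + 9420\right) \frac{945986965027}{19388952} = \left(-22233\right) \frac{945986965027}{19388952} = - \frac{7010709397815097}{6462984}$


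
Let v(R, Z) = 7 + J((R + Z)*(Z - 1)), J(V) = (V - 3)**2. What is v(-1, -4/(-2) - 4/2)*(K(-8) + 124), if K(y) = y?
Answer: 1276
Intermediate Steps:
J(V) = (-3 + V)**2
v(R, Z) = 7 + (-3 + (-1 + Z)*(R + Z))**2 (v(R, Z) = 7 + (-3 + (R + Z)*(Z - 1))**2 = 7 + (-3 + (R + Z)*(-1 + Z))**2 = 7 + (-3 + (-1 + Z)*(R + Z))**2)
v(-1, -4/(-2) - 4/2)*(K(-8) + 124) = (7 + (3 - 1 + (-4/(-2) - 4/2) - (-4/(-2) - 4/2)**2 - 1*(-1)*(-4/(-2) - 4/2))**2)*(-8 + 124) = (7 + (3 - 1 + (-4*(-1/2) - 4*1/2) - (-4*(-1/2) - 4*1/2)**2 - 1*(-1)*(-4*(-1/2) - 4*1/2))**2)*116 = (7 + (3 - 1 + (2 - 2) - (2 - 2)**2 - 1*(-1)*(2 - 2))**2)*116 = (7 + (3 - 1 + 0 - 1*0**2 - 1*(-1)*0)**2)*116 = (7 + (3 - 1 + 0 - 1*0 + 0)**2)*116 = (7 + (3 - 1 + 0 + 0 + 0)**2)*116 = (7 + 2**2)*116 = (7 + 4)*116 = 11*116 = 1276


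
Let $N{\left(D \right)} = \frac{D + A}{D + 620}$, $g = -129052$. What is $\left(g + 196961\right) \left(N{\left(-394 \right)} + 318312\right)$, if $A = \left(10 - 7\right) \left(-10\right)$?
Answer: $\frac{2442621808996}{113} \approx 2.1616 \cdot 10^{10}$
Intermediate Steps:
$A = -30$ ($A = 3 \left(-10\right) = -30$)
$N{\left(D \right)} = \frac{-30 + D}{620 + D}$ ($N{\left(D \right)} = \frac{D - 30}{D + 620} = \frac{-30 + D}{620 + D}$)
$\left(g + 196961\right) \left(N{\left(-394 \right)} + 318312\right) = \left(-129052 + 196961\right) \left(\frac{-30 - 394}{620 - 394} + 318312\right) = 67909 \left(\frac{1}{226} \left(-424\right) + 318312\right) = 67909 \left(- \frac{212}{113} + 318312\right) = 67909 \cdot \frac{35969044}{113} = \frac{2442621808996}{113}$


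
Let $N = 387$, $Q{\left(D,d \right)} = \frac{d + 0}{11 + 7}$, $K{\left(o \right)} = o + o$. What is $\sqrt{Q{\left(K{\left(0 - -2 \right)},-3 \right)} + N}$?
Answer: $\frac{\sqrt{13926}}{6} \approx 19.668$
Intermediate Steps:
$K{\left(o \right)} = 2 o$
$Q{\left(D,d \right)} = \frac{d}{18}$
$\sqrt{Q{\left(K{\left(0 - -2 \right)},-3 \right)} + N} = \sqrt{\frac{1}{18} \left(-3\right) + 387} = \sqrt{- \frac{1}{6} + 387} = \sqrt{\frac{2321}{6}} = \frac{\sqrt{13926}}{6}$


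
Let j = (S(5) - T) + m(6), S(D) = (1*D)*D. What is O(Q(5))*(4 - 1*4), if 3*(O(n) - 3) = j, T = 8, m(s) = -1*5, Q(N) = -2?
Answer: 0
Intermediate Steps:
m(s) = -5
S(D) = D**2 (S(D) = D*D = D**2)
j = 12 (j = (5**2 - 1*8) - 5 = (25 - 8) - 5 = 17 - 5 = 12)
O(n) = 7 (O(n) = 3 + (1/3)*12 = 3 + 4 = 7)
O(Q(5))*(4 - 1*4) = 7*(4 - 1*4) = 7*(4 - 4) = 7*0 = 0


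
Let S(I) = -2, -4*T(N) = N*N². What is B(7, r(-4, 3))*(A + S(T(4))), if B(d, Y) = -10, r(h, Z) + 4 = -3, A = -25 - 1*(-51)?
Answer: -240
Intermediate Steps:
A = 26 (A = -25 + 51 = 26)
T(N) = -N³/4 (T(N) = -N*N²/4 = -N³/4)
r(h, Z) = -7 (r(h, Z) = -4 - 3 = -7)
B(7, r(-4, 3))*(A + S(T(4))) = -10*(26 - 2) = -10*24 = -240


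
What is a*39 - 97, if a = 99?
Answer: 3764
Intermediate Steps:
a*39 - 97 = 99*39 - 97 = 3861 - 97 = 3764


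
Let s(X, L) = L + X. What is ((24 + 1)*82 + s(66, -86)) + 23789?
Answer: 25819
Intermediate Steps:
((24 + 1)*82 + s(66, -86)) + 23789 = ((24 + 1)*82 + (-86 + 66)) + 23789 = (25*82 - 20) + 23789 = (2050 - 20) + 23789 = 2030 + 23789 = 25819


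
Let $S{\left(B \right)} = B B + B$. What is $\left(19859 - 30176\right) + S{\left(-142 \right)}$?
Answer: $9705$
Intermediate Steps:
$S{\left(B \right)} = B + B^{2}$ ($S{\left(B \right)} = B^{2} + B = B + B^{2}$)
$\left(19859 - 30176\right) + S{\left(-142 \right)} = \left(19859 - 30176\right) - 142 \left(1 - 142\right) = -10317 - -20022 = -10317 + 20022 = 9705$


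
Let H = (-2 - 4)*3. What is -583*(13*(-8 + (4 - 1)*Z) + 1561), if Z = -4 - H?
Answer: -1167749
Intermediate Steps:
H = -18 (H = -6*3 = -18)
Z = 14 (Z = -4 - 1*(-18) = -4 + 18 = 14)
-583*(13*(-8 + (4 - 1)*Z) + 1561) = -583*(13*(-8 + (4 - 1)*14) + 1561) = -583*(13*(-8 + 3*14) + 1561) = -583*(13*(-8 + 42) + 1561) = -583*(13*34 + 1561) = -583*(442 + 1561) = -583*2003 = -1167749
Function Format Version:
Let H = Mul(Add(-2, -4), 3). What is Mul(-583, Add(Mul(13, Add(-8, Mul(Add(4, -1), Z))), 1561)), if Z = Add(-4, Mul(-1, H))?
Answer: -1167749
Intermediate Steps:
H = -18 (H = Mul(-6, 3) = -18)
Z = 14 (Z = Add(-4, Mul(-1, -18)) = Add(-4, 18) = 14)
Mul(-583, Add(Mul(13, Add(-8, Mul(Add(4, -1), Z))), 1561)) = Mul(-583, Add(Mul(13, Add(-8, Mul(Add(4, -1), 14))), 1561)) = Mul(-583, Add(Mul(13, Add(-8, Mul(3, 14))), 1561)) = Mul(-583, Add(Mul(13, Add(-8, 42)), 1561)) = Mul(-583, Add(Mul(13, 34), 1561)) = Mul(-583, Add(442, 1561)) = Mul(-583, 2003) = -1167749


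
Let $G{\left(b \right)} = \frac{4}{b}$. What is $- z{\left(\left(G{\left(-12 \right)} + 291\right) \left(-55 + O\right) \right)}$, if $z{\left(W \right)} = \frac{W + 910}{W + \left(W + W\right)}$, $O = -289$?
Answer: $- \frac{148619}{449952} \approx -0.3303$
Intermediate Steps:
$z{\left(W \right)} = \frac{910 + W}{3 W}$ ($z{\left(W \right)} = \frac{910 + W}{W + 2 W} = \frac{910 + W}{3 W}$)
$- z{\left(\left(G{\left(-12 \right)} + 291\right) \left(-55 + O\right) \right)} = - \frac{910 + \left(\frac{4}{-12} + 291\right) \left(-55 - 289\right)}{3 \left(\frac{4}{-12} + 291\right) \left(-55 - 289\right)} = - \frac{910 + \left(4 \left(- \frac{1}{12}\right) + 291\right) \left(-344\right)}{3 \left(4 \left(- \frac{1}{12}\right) + 291\right) \left(-344\right)} = - \frac{910 + \left(- \frac{1}{3} + 291\right) \left(-344\right)}{3 \left(- \frac{1}{3} + 291\right) \left(-344\right)} = - \frac{910 + \frac{872}{3} \left(-344\right)}{3 \cdot \frac{872}{3} \left(-344\right)} = - \frac{910 - \frac{299968}{3}}{3 \left(- \frac{299968}{3}\right)} = - \frac{\left(-3\right) \left(-297238\right)}{3 \cdot 299968 \cdot 3} = \left(-1\right) \frac{148619}{449952} = - \frac{148619}{449952}$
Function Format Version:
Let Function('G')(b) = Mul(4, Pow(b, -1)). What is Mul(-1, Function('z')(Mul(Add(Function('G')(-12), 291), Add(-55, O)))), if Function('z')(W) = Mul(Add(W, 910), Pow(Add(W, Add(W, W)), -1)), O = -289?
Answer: Rational(-148619, 449952) ≈ -0.33030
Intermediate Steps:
Function('z')(W) = Mul(Rational(1, 3), Pow(W, -1), Add(910, W)) (Function('z')(W) = Mul(Add(910, W), Pow(Add(W, Mul(2, W)), -1)) = Mul(Add(910, W), Pow(Mul(3, W), -1)) = Mul(Add(910, W), Mul(Rational(1, 3), Pow(W, -1))) = Mul(Rational(1, 3), Pow(W, -1), Add(910, W)))
Mul(-1, Function('z')(Mul(Add(Function('G')(-12), 291), Add(-55, O)))) = Mul(-1, Mul(Rational(1, 3), Pow(Mul(Add(Mul(4, Pow(-12, -1)), 291), Add(-55, -289)), -1), Add(910, Mul(Add(Mul(4, Pow(-12, -1)), 291), Add(-55, -289))))) = Mul(-1, Mul(Rational(1, 3), Pow(Mul(Add(Mul(4, Rational(-1, 12)), 291), -344), -1), Add(910, Mul(Add(Mul(4, Rational(-1, 12)), 291), -344)))) = Mul(-1, Mul(Rational(1, 3), Pow(Mul(Add(Rational(-1, 3), 291), -344), -1), Add(910, Mul(Add(Rational(-1, 3), 291), -344)))) = Mul(-1, Mul(Rational(1, 3), Pow(Mul(Rational(872, 3), -344), -1), Add(910, Mul(Rational(872, 3), -344)))) = Mul(-1, Mul(Rational(1, 3), Pow(Rational(-299968, 3), -1), Add(910, Rational(-299968, 3)))) = Mul(-1, Mul(Rational(1, 3), Rational(-3, 299968), Rational(-297238, 3))) = Mul(-1, Rational(148619, 449952)) = Rational(-148619, 449952)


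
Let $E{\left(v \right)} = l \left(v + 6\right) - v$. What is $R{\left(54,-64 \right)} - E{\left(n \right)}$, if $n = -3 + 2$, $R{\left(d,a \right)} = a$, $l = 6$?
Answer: $-95$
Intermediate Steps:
$n = -1$
$E{\left(v \right)} = 36 + 5 v$ ($E{\left(v \right)} = 6 \left(v + 6\right) - v = 6 \left(6 + v\right) - v = \left(36 + 6 v\right) - v = 36 + 5 v$)
$R{\left(54,-64 \right)} - E{\left(n \right)} = -64 - \left(36 + 5 \left(-1\right)\right) = -64 - \left(36 - 5\right) = -64 - 31 = -95$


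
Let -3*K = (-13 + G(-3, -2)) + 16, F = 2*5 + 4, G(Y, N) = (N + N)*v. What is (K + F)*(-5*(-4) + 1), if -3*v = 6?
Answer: 217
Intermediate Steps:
v = -2 (v = -⅓*6 = -2)
G(Y, N) = -4*N (G(Y, N) = (N + N)*(-2) = (2*N)*(-2) = -4*N)
F = 14 (F = 10 + 4 = 14)
K = -11/3 (K = -((-13 - 4*(-2)) + 16)/3 = -((-13 + 8) + 16)/3 = -(-5 + 16)/3 = -⅓*11 = -11/3 ≈ -3.6667)
(K + F)*(-5*(-4) + 1) = (-11/3 + 14)*(-5*(-4) + 1) = 31*(20 + 1)/3 = (31/3)*21 = 217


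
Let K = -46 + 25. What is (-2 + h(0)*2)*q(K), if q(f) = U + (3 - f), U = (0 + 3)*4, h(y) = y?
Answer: -72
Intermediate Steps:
U = 12 (U = 3*4 = 12)
K = -21
q(f) = 15 - f (q(f) = 12 + (3 - f) = 15 - f)
(-2 + h(0)*2)*q(K) = (-2 + 0*2)*(15 - 1*(-21)) = (-2 + 0)*(15 + 21) = -2*36 = -72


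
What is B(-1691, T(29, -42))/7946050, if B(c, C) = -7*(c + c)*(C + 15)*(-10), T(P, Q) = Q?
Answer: 91314/113515 ≈ 0.80442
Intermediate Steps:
B(c, C) = 140*c*(15 + C) (B(c, C) = -7*2*c*(15 + C)*(-10) = -14*c*(15 + C)*(-10) = 140*c*(15 + C))
B(-1691, T(29, -42))/7946050 = (140*(-1691)*(15 - 42))/7946050 = (140*(-1691)*(-27))*(1/7946050) = 6391980*(1/7946050) = 91314/113515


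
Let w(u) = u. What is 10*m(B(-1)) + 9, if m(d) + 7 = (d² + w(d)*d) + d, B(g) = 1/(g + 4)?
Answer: -499/9 ≈ -55.444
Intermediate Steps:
B(g) = 1/(4 + g)
m(d) = -7 + d + 2*d² (m(d) = -7 + ((d² + d*d) + d) = -7 + ((d² + d²) + d) = -7 + (2*d² + d) = -7 + (d + 2*d²) = -7 + d + 2*d²)
10*m(B(-1)) + 9 = 10*(-7 + 1/(4 - 1) + 2*(1/(4 - 1))²) + 9 = 10*(-7 + 1/3 + 2*(1/3)²) + 9 = 10*(-7 + ⅓ + 2*(⅓)²) + 9 = 10*(-7 + ⅓ + 2*(⅑)) + 9 = 10*(-7 + ⅓ + 2/9) + 9 = 10*(-58/9) + 9 = -580/9 + 9 = -499/9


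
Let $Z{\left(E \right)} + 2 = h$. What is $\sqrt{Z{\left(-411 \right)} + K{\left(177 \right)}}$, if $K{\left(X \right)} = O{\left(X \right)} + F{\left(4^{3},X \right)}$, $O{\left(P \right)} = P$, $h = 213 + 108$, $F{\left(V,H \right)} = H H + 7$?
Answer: $2 \sqrt{7958} \approx 178.42$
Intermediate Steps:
$F{\left(V,H \right)} = 7 + H^{2}$ ($F{\left(V,H \right)} = H^{2} + 7 = 7 + H^{2}$)
$h = 321$
$Z{\left(E \right)} = 319$ ($Z{\left(E \right)} = -2 + 321 = 319$)
$K{\left(X \right)} = 7 + X + X^{2}$ ($K{\left(X \right)} = X + \left(7 + X^{2}\right) = 7 + X + X^{2}$)
$\sqrt{Z{\left(-411 \right)} + K{\left(177 \right)}} = \sqrt{319 + \left(7 + 177 + 177^{2}\right)} = \sqrt{319 + \left(7 + 177 + 31329\right)} = \sqrt{319 + 31513} = \sqrt{31832} = 2 \sqrt{7958}$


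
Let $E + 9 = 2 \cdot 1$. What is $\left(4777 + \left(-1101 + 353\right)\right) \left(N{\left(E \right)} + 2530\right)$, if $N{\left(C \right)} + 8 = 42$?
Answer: $10330356$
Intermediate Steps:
$E = -7$ ($E = -9 + 2 \cdot 1 = -9 + 2 = -7$)
$N{\left(C \right)} = 34$ ($N{\left(C \right)} = -8 + 42 = 34$)
$\left(4777 + \left(-1101 + 353\right)\right) \left(N{\left(E \right)} + 2530\right) = \left(4777 + \left(-1101 + 353\right)\right) \left(34 + 2530\right) = \left(4777 - 748\right) 2564 = 4029 \cdot 2564 = 10330356$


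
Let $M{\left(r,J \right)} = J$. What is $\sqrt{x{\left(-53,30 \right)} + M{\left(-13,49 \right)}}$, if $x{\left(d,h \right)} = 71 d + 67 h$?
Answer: $2 i \sqrt{426} \approx 41.28 i$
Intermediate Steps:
$x{\left(d,h \right)} = 67 h + 71 d$
$\sqrt{x{\left(-53,30 \right)} + M{\left(-13,49 \right)}} = \sqrt{\left(67 \cdot 30 + 71 \left(-53\right)\right) + 49} = \sqrt{\left(2010 - 3763\right) + 49} = \sqrt{-1753 + 49} = \sqrt{-1704} = 2 i \sqrt{426}$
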